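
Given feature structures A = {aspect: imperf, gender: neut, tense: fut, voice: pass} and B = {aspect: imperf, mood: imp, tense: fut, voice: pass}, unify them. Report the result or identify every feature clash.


Compare features:
aspect: A=imperf vs B=imperf -> unified: imperf
gender: A=neut vs B=_ -> unified: neut
mood: A=_ vs B=imp -> unified: imp
tense: A=fut vs B=fut -> unified: fut
voice: A=pass vs B=pass -> unified: pass
No clashes found.

Unified: {aspect: imperf, gender: neut, mood: imp, tense: fut, voice: pass}


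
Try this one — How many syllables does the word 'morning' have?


Break 'morning' into syllables: morn-ing -> morn | ing = 2 syllables

2 syllables


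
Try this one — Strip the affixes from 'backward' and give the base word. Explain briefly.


Remove suffix '-ward' from 'backward' to get root 'back'.

back


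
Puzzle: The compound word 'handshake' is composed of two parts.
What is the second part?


Split 'handshake' into 'hand' + 'shake'. The second part is 'shake'.

shake


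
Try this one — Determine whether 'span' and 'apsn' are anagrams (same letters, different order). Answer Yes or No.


Sorted letters of 'span': 'anps'
Sorted letters of 'apsn': 'anps'
They match.

Yes


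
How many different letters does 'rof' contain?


Unique letters in 'rof': {f, o, r} = 3 distinct letters.

3


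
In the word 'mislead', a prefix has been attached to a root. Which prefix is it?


The word 'mislead' = 'mis' (prefix) + 'lead' (root). The prefix is 'mis'.

mis


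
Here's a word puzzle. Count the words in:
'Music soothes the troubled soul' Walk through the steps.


Split into words: Music | soothes | the | troubled | soul = 5 words.

5


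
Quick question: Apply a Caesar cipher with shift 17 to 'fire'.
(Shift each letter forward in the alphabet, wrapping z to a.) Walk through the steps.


Shift each letter by 17: f -> w, i -> z, r -> i, e -> v. Result: 'wziv'.

wziv


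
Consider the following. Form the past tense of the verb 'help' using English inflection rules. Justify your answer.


Apply rule: Add -ed. 'help' becomes 'helped'.

helped


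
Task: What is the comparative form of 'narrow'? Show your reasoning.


Apply comparative formation (add -er): 'narrow' -> 'narrower'.

narrower


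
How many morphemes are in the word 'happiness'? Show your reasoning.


Decomposition: happy (root) + -ness (suffix) = 2 morpheme(s)

2 morphemes


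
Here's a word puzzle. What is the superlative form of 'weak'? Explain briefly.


Apply superlative formation (add -est): 'weak' -> 'weakest'.

weakest


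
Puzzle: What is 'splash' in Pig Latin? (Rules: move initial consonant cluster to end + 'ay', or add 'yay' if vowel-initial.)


'splash': move consonant cluster 'spl' to end and add 'ay': 'ashsplay'.

ashsplay


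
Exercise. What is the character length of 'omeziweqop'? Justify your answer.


Spell out 'omeziweqop' and number each letter: o(1), m(2), e(3), z(4), i(5), w(6), e(7), q(8), o(9), p(10). Total: 10 letters.

10


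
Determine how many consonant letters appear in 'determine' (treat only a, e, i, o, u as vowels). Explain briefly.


Consonants in 'determine': d, t, r, m, n = 5 consonants.

5


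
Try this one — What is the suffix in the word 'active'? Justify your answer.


The word 'active' = 'act' (root) + '-ive' (suffix). The suffix is '-ive'.

ive


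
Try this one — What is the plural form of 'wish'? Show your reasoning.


Apply rule: Add -es (sibilant/fricative ending). 'wish' becomes 'wishes'.

wishes


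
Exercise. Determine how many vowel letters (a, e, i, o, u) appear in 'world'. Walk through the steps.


Vowels in 'world': o = 1 vowels.

1


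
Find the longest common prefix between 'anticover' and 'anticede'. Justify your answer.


Compare from the start: 5 characters match: 'antic'. Mismatch at position 6: 'o' vs 'e'.

antic


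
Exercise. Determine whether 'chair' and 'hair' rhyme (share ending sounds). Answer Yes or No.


Rime (stressed vowel + following sounds) of 'chair': -air = /ɛər/
Rime of 'hair': -air = /ɛər/
/ɛər/ and /ɛər/ are the same ending sound, so the words rhyme.

Yes


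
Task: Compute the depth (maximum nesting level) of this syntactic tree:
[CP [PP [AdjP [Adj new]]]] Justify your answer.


Count bracket nesting levels:
'[' at pos 0: depth = 1
'[' at pos 4: depth = 2
'[' at pos 8: depth = 3
'[' at pos 14: depth = 4
Maximum depth reached: 4

4


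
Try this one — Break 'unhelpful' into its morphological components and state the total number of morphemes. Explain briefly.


Step 1: Identify prefix: 'un' (meaning: not/reverse)
Step 2: Identify root: 'help'
Step 3: Identify suffix(es): 'ful'
Decomposition: un- (prefix: not/reverse) + help (root) + -ful (suffix: full of)
Total morphemes: 3

3 morphemes (un- (prefix: not/reverse) + help (root) + -ful (suffix: full of))


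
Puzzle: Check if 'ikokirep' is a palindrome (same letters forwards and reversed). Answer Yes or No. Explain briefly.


Forward: 'ikokirep'
Reversed: 'perikoki'
They differ.

No


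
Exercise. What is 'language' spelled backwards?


Reverse 'language' character by character: 'egaugnal'.

egaugnal


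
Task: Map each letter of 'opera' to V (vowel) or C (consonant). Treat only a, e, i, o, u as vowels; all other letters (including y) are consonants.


Letter mapping: o = V, p = C, e = V, r = C, a = V.

VCVCV


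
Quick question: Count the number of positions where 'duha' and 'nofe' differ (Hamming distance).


Alignment:
Position 1: 'd' vs 'n' = DIFFER
Position 2: 'u' vs 'o' = DIFFER
Position 3: 'h' vs 'f' = DIFFER
Position 4: 'a' vs 'e' = DIFFER
Total differences: 4

4


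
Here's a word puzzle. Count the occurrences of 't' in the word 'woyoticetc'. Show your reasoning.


Letter 't' in 'woyoticetc': found at position(s) 5, 9 = 2 occurrence(s).

2


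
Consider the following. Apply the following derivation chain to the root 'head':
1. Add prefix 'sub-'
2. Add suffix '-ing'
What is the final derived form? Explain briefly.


Step 1: Add prefix 'sub-' to 'head' = 'subhead'
Step 2: Add suffix '-ing' to 'subhead' = 'subheading'

subheading


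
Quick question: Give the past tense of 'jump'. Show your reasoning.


Apply rule: Add -ed. 'jump' becomes 'jumped'.

jumped


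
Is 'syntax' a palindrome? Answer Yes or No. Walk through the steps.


Forward: 'syntax'
Reversed: 'xatnys'
They differ.

No


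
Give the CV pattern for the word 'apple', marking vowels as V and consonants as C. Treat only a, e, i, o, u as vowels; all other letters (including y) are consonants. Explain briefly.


Letter mapping: a = V, p = C, p = C, l = C, e = V.

VCCCV


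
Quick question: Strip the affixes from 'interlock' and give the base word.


Remove prefix 'inter' from 'interlock' to get root 'lock'.

lock


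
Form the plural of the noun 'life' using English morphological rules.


Apply rule: Change -fe to -ves. 'life' becomes 'lives'.

lives


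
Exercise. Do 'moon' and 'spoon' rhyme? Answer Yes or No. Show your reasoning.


Rime (stressed vowel + following sounds) of 'moon': -oon = /uːn/
Rime of 'spoon': -oon = /uːn/
/uːn/ and /uːn/ are the same ending sound, so the words rhyme.

Yes


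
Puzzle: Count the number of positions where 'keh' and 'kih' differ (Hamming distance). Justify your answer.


Alignment:
Position 1: 'k' vs 'k' = match
Position 2: 'e' vs 'i' = DIFFER
Position 3: 'h' vs 'h' = match
Total differences: 1

1


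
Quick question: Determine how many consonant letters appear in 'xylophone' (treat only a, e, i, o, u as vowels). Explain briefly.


Consonants in 'xylophone': x, y, l, p, h, n = 6 consonants.

6


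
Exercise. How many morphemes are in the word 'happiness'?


Decomposition: happy (root) + -ness (suffix) = 2 morpheme(s)

2 morphemes


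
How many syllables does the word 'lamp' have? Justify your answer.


Break 'lamp' into syllables: lamp -> lamp = 1 syllable

1 syllable


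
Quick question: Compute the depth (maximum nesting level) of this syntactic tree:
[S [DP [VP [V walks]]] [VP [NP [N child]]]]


Count bracket nesting levels:
'[' at pos 0: depth = 1
'[' at pos 3: depth = 2
'[' at pos 7: depth = 3
'[' at pos 11: depth = 4
'[' at pos 23: depth = 2
'[' at pos 27: depth = 3
'[' at pos 31: depth = 4
Maximum depth reached: 4

4


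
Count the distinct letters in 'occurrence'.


Unique letters in 'occurrence': {c, e, n, o, r, u} = 6 distinct letters.

6


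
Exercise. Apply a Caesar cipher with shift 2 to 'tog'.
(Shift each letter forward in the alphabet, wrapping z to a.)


Shift each letter by 2: t -> v, o -> q, g -> i. Result: 'vqi'.

vqi


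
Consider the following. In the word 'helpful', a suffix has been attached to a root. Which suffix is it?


The word 'helpful' = 'help' (root) + '-ful' (suffix). The suffix is '-ful'.

ful


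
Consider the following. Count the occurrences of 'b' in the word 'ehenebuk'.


Letter 'b' in 'ehenebuk': found at position(s) 6 = 1 occurrence(s).

1


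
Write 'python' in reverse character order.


Reverse 'python' character by character: 'nohtyp'.

nohtyp


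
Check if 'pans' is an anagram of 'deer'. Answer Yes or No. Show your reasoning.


Sorted letters of 'pans': 'anps'
Sorted letters of 'deer': 'deer'
They do not match.

No


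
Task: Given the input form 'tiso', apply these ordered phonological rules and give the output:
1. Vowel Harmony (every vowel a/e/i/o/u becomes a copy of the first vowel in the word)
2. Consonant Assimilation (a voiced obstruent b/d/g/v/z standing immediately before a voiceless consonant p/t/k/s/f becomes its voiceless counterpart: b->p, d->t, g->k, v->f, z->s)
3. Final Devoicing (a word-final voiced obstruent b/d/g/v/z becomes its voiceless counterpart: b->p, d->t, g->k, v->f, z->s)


Starting form: 'tiso'
Rule 1: Vowel Harmony: all vowels become 'i' (matching first vowel). 'tiso' -> 'tisi'
Rule 2: Consonant Assimilation: no voiced obstruent (b/d/g/v/z) stands immediately before a voiceless consonant (p/t/k/s/f). No change.
Rule 3: Final Devoicing: the word ends in the vowel 'i', not a consonant. No change.
Final form: 'tisi'

tisi


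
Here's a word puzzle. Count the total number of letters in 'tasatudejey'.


Spell out 'tasatudejey' and number each letter: t(1), a(2), s(3), a(4), t(5), u(6), d(7), e(8), j(9), e(10), y(11). Total: 11 letters.

11


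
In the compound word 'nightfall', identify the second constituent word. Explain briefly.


Split 'nightfall' into 'night' + 'fall'. The second part is 'fall'.

fall


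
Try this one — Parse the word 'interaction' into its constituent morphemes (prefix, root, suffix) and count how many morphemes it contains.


Step 1: Identify prefix: 'inter' (meaning: between)
Step 2: Identify root: 'act'
Step 3: Identify suffix(es): 'ion'
Decomposition: inter- (prefix: between) + act (root) + -ion (suffix: act of)
Total morphemes: 3

3 morphemes (inter- (prefix: between) + act (root) + -ion (suffix: act of))


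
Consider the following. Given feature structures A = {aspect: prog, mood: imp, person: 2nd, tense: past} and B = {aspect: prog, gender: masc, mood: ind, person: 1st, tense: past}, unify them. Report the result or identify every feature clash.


Compare features:
aspect: A=prog vs B=prog -> unified: prog
gender: A=_ vs B=masc -> unified: masc
mood: A=imp vs B=ind -> CLASH
person: A=2nd vs B=1st -> CLASH
tense: A=past vs B=past -> unified: past
Clashes detected on features 'mood' (imp vs ind) and 'person' (2nd vs 1st); unification fails.

CLASH on 'mood' (imp vs ind) and 'person' (2nd vs 1st)


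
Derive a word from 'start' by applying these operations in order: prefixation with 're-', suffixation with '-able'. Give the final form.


Step 1: Add prefix 're-' to 'start' = 'restart'
Step 2: Add suffix '-able' to 'restart' = 'restartable'

restartable


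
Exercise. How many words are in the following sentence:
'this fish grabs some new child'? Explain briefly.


Split into words: this | fish | grabs | some | new | child = 6 words.

6


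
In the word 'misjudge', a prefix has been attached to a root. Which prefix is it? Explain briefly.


The word 'misjudge' = 'mis' (prefix) + 'judge' (root). The prefix is 'mis'.

mis


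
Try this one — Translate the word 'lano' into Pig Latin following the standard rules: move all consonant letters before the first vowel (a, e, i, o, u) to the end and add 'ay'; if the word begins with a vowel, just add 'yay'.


'lano': move consonant cluster 'l' to end and add 'ay': 'anolay'.

anolay


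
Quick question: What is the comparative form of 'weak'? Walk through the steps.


Apply comparative formation (add -er): 'weak' -> 'weaker'.

weaker


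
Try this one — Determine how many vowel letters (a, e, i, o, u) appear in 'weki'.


Vowels in 'weki': e, i = 2 vowels.

2


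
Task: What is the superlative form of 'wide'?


Apply superlative formation (ends in e: add -st): 'wide' -> 'widest'.

widest


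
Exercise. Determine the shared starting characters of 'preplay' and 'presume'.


Compare from the start: 3 characters match: 'pre'. Mismatch at position 4: 'p' vs 's'.

pre


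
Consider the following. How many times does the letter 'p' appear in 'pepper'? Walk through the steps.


Letter 'p' in 'pepper': found at position(s) 1, 3, 4 = 3 occurrence(s).

3


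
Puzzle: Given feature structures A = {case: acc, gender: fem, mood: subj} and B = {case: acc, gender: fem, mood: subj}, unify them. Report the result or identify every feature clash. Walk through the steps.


Compare features:
case: A=acc vs B=acc -> unified: acc
gender: A=fem vs B=fem -> unified: fem
mood: A=subj vs B=subj -> unified: subj
No clashes found.

Unified: {case: acc, gender: fem, mood: subj}


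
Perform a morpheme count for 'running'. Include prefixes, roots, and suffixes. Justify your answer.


Decomposition: run (root) + -ing (suffix) = 2 morpheme(s)

2 morphemes


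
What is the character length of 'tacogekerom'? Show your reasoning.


Spell out 'tacogekerom' and number each letter: t(1), a(2), c(3), o(4), g(5), e(6), k(7), e(8), r(9), o(10), m(11). Total: 11 letters.

11


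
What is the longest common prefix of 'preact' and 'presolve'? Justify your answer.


Compare from the start: 3 characters match: 'pre'. Mismatch at position 4: 'a' vs 's'.

pre


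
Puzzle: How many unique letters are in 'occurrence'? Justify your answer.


Unique letters in 'occurrence': {c, e, n, o, r, u} = 6 distinct letters.

6


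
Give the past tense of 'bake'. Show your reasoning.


Apply rule: Add -d (word ends in -e). 'bake' becomes 'baked'.

baked


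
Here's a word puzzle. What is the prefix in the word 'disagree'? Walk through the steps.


The word 'disagree' = 'dis' (prefix) + 'agree' (root). The prefix is 'dis'.

dis


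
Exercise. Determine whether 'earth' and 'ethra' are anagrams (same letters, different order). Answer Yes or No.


Sorted letters of 'earth': 'aehrt'
Sorted letters of 'ethra': 'aehrt'
They match.

Yes


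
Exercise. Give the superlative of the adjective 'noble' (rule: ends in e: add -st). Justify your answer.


Apply superlative formation (ends in e: add -st): 'noble' -> 'noblest'.

noblest


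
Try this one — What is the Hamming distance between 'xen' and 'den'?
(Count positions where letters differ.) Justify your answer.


Alignment:
Position 1: 'x' vs 'd' = DIFFER
Position 2: 'e' vs 'e' = match
Position 3: 'n' vs 'n' = match
Total differences: 1

1


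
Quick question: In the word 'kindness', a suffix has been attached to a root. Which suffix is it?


The word 'kindness' = 'kind' (root) + '-ness' (suffix). The suffix is '-ness'.

ness


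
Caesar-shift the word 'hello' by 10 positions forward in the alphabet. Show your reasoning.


Shift each letter by 10: h -> r, e -> o, l -> v, l -> v, o -> y. Result: 'rovvy'.

rovvy


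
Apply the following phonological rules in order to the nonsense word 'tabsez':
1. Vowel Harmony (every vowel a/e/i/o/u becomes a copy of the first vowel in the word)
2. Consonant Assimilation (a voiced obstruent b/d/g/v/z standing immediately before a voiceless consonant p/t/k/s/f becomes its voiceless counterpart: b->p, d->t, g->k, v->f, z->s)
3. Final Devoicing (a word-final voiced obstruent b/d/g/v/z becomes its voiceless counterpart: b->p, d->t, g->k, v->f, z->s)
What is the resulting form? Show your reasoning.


Starting form: 'tabsez'
Rule 1: Vowel Harmony: all vowels become 'a' (matching first vowel). 'tabsez' -> 'tabsaz'
Rule 2: Consonant Assimilation: voiced obstruent before voiceless consonant becomes voiceless ('bs' -> 'ps'). 'tabsaz' -> 'tapsaz'
Rule 3: Final Devoicing: word-final voiced obstruent 'z' becomes voiceless 's'. 'tapsaz' -> 'tapsas'
Final form: 'tapsas'

tapsas


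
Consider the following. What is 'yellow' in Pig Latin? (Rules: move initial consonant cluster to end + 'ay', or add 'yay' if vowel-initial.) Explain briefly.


'yellow': move consonant cluster 'y' to end and add 'ay': 'ellowyay'.

ellowyay


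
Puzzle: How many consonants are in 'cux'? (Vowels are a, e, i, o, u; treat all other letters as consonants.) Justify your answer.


Consonants in 'cux': c, x = 2 consonants.

2


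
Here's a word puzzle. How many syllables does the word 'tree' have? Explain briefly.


Break 'tree' into syllables: tree -> tree = 1 syllable

1 syllable


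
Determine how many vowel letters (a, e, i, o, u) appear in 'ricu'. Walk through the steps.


Vowels in 'ricu': i, u = 2 vowels.

2


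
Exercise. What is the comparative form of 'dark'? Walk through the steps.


Apply comparative formation (add -er): 'dark' -> 'darker'.

darker


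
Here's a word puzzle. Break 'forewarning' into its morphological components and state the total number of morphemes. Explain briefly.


Step 1: Identify prefix: 'fore' (meaning: before/front)
Step 2: Identify root: 'warn'
Step 3: Identify suffix(es): 'ing'
Decomposition: fore- (prefix: before/front) + warn (root) + -ing (suffix: ongoing action)
Total morphemes: 3

3 morphemes (fore- (prefix: before/front) + warn (root) + -ing (suffix: ongoing action))


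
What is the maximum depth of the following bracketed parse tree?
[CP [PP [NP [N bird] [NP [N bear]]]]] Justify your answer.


Count bracket nesting levels:
'[' at pos 0: depth = 1
'[' at pos 4: depth = 2
'[' at pos 8: depth = 3
'[' at pos 12: depth = 4
'[' at pos 21: depth = 4
'[' at pos 25: depth = 5
Maximum depth reached: 5

5


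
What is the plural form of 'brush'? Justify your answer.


Apply rule: Add -es (sibilant/fricative ending). 'brush' becomes 'brushes'.

brushes


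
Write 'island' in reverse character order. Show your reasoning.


Reverse 'island' character by character: 'dnalsi'.

dnalsi


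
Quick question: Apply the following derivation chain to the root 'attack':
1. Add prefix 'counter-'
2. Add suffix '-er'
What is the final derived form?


Step 1: Add prefix 'counter-' to 'attack' = 'counterattack'
Step 2: Add suffix '-er' to 'counterattack' = 'counterattacker'

counterattacker


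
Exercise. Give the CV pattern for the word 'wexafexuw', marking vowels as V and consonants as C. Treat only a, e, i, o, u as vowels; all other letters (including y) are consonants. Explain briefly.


Letter mapping: w = C, e = V, x = C, a = V, f = C, e = V, x = C, u = V, w = C.

CVCVCVCVC


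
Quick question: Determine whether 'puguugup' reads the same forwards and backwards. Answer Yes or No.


Forward: 'puguugup'
Reversed: 'puguugup'
They are identical.

Yes


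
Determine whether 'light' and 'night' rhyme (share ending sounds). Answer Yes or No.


Rime (stressed vowel + following sounds) of 'light': -ight = /aɪt/
Rime of 'night': -ight = /aɪt/
/aɪt/ and /aɪt/ are the same ending sound, so the words rhyme.

Yes


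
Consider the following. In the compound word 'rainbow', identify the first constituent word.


Split 'rainbow' into 'rain' + 'bow'. The first part is 'rain'.

rain


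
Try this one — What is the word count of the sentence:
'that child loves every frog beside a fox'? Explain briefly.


Split into words: that | child | loves | every | frog | beside | a | fox = 8 words.

8


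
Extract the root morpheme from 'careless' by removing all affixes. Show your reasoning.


Remove suffix '-less' from 'careless' to get root 'care'.

care


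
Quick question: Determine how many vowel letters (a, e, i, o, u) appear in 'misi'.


Vowels in 'misi': i, i = 2 vowels.

2


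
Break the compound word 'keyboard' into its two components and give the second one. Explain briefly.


Split 'keyboard' into 'key' + 'board'. The second part is 'board'.

board


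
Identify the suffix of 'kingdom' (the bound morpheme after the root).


The word 'kingdom' = 'king' (root) + '-dom' (suffix). The suffix is '-dom'.

dom


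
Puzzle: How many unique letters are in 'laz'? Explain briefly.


Unique letters in 'laz': {a, l, z} = 3 distinct letters.

3


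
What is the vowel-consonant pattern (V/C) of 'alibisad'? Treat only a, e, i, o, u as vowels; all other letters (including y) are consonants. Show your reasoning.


Letter mapping: a = V, l = C, i = V, b = C, i = V, s = C, a = V, d = C.

VCVCVCVC


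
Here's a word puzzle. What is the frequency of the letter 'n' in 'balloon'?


Letter 'n' in 'balloon': found at position(s) 7 = 1 occurrence(s).

1


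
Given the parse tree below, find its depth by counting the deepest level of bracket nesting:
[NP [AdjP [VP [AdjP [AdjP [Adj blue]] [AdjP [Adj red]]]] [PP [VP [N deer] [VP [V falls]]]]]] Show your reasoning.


Count bracket nesting levels:
'[' at pos 0: depth = 1
'[' at pos 4: depth = 2
'[' at pos 10: depth = 3
'[' at pos 14: depth = 4
'[' at pos 20: depth = 5
'[' at pos 26: depth = 6
'[' at pos 38: depth = 5
'[' at pos 44: depth = 6
'[' at pos 57: depth = 3
'[' at pos 61: depth = 4
'[' at pos 65: depth = 5
'[' at pos 74: depth = 5
'[' at pos 78: depth = 6
Maximum depth reached: 6

6


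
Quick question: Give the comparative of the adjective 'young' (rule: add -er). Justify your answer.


Apply comparative formation (add -er): 'young' -> 'younger'.

younger


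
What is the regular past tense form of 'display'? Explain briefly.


Apply rule: Add -ed. 'display' becomes 'displayed'.

displayed


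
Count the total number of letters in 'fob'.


Spell out 'fob' and number each letter: f(1), o(2), b(3). Total: 3 letters.

3


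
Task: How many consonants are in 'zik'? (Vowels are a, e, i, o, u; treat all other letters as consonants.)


Consonants in 'zik': z, k = 2 consonants.

2


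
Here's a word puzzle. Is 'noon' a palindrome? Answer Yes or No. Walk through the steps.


Forward: 'noon'
Reversed: 'noon'
They are identical.

Yes


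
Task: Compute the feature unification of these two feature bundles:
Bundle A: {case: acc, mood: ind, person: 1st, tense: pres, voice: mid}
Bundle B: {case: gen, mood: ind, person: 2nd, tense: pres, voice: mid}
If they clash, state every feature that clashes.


Compare features:
case: A=acc vs B=gen -> CLASH
mood: A=ind vs B=ind -> unified: ind
person: A=1st vs B=2nd -> CLASH
tense: A=pres vs B=pres -> unified: pres
voice: A=mid vs B=mid -> unified: mid
Clashes detected on features 'case' (acc vs gen) and 'person' (1st vs 2nd); unification fails.

CLASH on 'case' (acc vs gen) and 'person' (1st vs 2nd)


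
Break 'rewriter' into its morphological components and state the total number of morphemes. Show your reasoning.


Step 1: Identify prefix: 're' (meaning: again)
Step 2: Identify root: 'write'
Step 3: Identify suffix(es): 'er'
Decomposition: re- (prefix: again) + write (root) + -er (suffix: one who)
Total morphemes: 3

3 morphemes (re- (prefix: again) + write (root) + -er (suffix: one who))


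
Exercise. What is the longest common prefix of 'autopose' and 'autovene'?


Compare from the start: 4 characters match: 'auto'. Mismatch at position 5: 'p' vs 'v'.

auto


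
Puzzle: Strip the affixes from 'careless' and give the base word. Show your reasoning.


Remove suffix '-less' from 'careless' to get root 'care'.

care


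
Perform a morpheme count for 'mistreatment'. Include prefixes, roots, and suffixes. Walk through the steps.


Decomposition: mis- (prefix) + treat (root) + -ment (suffix) = 3 morpheme(s)

3 morphemes


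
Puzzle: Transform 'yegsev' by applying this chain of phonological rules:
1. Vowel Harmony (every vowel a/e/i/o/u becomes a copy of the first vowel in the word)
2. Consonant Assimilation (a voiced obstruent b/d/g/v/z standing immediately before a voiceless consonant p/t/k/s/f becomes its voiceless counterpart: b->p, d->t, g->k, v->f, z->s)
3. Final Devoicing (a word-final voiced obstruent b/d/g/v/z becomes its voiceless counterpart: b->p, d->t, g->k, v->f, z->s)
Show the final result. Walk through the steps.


Starting form: 'yegsev'
Rule 1: Vowel Harmony: all vowels already match. No change.
Rule 2: Consonant Assimilation: voiced obstruent before voiceless consonant becomes voiceless ('gs' -> 'ks'). 'yegsev' -> 'yeksev'
Rule 3: Final Devoicing: word-final voiced obstruent 'v' becomes voiceless 'f'. 'yeksev' -> 'yeksef'
Final form: 'yeksef'

yeksef


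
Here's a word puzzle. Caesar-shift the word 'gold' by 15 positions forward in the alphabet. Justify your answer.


Shift each letter by 15: g -> v, o -> d, l -> a, d -> s. Result: 'vdas'.

vdas


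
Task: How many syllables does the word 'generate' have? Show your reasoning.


Break 'generate' into syllables: gen-er-ate -> gen | er | ate = 3 syllables

3 syllables


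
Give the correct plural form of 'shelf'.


Apply rule: Change -f to -ves. 'shelf' becomes 'shelves'.

shelves


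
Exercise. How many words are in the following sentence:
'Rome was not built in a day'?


Split into words: Rome | was | not | built | in | a | day = 7 words.

7


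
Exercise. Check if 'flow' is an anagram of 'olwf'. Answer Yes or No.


Sorted letters of 'flow': 'flow'
Sorted letters of 'olwf': 'flow'
They match.

Yes


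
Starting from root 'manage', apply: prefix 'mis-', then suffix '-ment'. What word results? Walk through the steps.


Step 1: Add prefix 'mis-' to 'manage' = 'mismanage'
Step 2: Add suffix '-ment' to 'mismanage' = 'mismanagement'

mismanagement


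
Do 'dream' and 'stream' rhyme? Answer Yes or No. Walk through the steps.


Rime (stressed vowel + following sounds) of 'dream': -eam = /iːm/
Rime of 'stream': -eam = /iːm/
/iːm/ and /iːm/ are the same ending sound, so the words rhyme.

Yes


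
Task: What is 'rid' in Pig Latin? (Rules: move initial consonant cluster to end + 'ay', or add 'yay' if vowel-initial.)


'rid': move consonant cluster 'r' to end and add 'ay': 'idray'.

idray


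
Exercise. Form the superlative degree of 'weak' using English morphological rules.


Apply superlative formation (add -est): 'weak' -> 'weakest'.

weakest


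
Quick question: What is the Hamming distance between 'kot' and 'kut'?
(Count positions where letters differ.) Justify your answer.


Alignment:
Position 1: 'k' vs 'k' = match
Position 2: 'o' vs 'u' = DIFFER
Position 3: 't' vs 't' = match
Total differences: 1

1


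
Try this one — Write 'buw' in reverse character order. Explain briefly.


Reverse 'buw' character by character: 'wub'.

wub


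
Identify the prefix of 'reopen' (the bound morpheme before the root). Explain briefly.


The word 'reopen' = 're' (prefix) + 'open' (root). The prefix is 're'.

re


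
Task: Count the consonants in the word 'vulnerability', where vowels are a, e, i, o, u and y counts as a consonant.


Consonants in 'vulnerability': v, l, n, r, b, l, t, y = 8 consonants.

8


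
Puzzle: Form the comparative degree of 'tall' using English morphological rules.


Apply comparative formation (add -er): 'tall' -> 'taller'.

taller


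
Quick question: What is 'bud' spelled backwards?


Reverse 'bud' character by character: 'dub'.

dub


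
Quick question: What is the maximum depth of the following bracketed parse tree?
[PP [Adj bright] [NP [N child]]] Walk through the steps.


Count bracket nesting levels:
'[' at pos 0: depth = 1
'[' at pos 4: depth = 2
'[' at pos 17: depth = 2
'[' at pos 21: depth = 3
Maximum depth reached: 3

3


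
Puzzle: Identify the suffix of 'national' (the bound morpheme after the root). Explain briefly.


The word 'national' = 'nation' (root) + '-al' (suffix). The suffix is '-al'.

al


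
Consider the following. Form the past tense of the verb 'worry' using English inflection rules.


Apply rule: Change -y to -ied. 'worry' becomes 'worried'.

worried


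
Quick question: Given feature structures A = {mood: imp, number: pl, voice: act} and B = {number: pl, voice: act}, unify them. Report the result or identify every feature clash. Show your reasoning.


Compare features:
mood: A=imp vs B=_ -> unified: imp
number: A=pl vs B=pl -> unified: pl
voice: A=act vs B=act -> unified: act
No clashes found.

Unified: {mood: imp, number: pl, voice: act}


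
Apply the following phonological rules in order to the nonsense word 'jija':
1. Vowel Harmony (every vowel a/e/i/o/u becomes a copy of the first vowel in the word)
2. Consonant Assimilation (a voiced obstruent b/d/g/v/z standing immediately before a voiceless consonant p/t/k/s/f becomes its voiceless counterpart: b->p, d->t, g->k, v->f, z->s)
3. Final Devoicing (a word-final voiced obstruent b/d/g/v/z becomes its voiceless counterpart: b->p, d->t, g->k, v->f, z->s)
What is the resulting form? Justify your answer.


Starting form: 'jija'
Rule 1: Vowel Harmony: all vowels become 'i' (matching first vowel). 'jija' -> 'jiji'
Rule 2: Consonant Assimilation: no voiced obstruent (b/d/g/v/z) stands immediately before a voiceless consonant (p/t/k/s/f). No change.
Rule 3: Final Devoicing: the word ends in the vowel 'i', not a consonant. No change.
Final form: 'jiji'

jiji


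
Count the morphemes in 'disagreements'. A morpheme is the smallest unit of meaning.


Decomposition: dis- (prefix) + agree (root) + -ment (suffix) + -s (plural) = 4 morpheme(s)

4 morphemes


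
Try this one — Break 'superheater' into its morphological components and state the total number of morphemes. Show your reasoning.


Step 1: Identify prefix: 'super' (meaning: above)
Step 2: Identify root: 'heat'
Step 3: Identify suffix(es): 'er'
Decomposition: super- (prefix: above) + heat (root) + -er (suffix: one who)
Total morphemes: 3

3 morphemes (super- (prefix: above) + heat (root) + -er (suffix: one who))


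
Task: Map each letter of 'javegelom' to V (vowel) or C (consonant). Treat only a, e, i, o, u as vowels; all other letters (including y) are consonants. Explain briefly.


Letter mapping: j = C, a = V, v = C, e = V, g = C, e = V, l = C, o = V, m = C.

CVCVCVCVC


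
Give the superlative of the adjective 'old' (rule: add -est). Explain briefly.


Apply superlative formation (add -est): 'old' -> 'oldest'.

oldest


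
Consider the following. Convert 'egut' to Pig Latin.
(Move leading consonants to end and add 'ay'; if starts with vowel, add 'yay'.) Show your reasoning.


'egut' starts with a vowel, so add 'yay': 'egutyay'.

egutyay


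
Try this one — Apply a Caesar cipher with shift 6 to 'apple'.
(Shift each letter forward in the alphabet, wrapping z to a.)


Shift each letter by 6: a -> g, p -> v, p -> v, l -> r, e -> k. Result: 'gvvrk'.

gvvrk


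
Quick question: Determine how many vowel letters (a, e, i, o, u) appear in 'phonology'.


Vowels in 'phonology': o, o, o = 3 vowels.

3


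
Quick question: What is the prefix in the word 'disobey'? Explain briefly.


The word 'disobey' = 'dis' (prefix) + 'obey' (root). The prefix is 'dis'.

dis


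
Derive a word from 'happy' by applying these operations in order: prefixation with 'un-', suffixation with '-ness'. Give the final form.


Step 1: Add prefix 'un-' to 'happy' = 'unhappy'
Step 2: Add suffix '-ness' to 'unhappy' = 'unhappiness'

unhappiness


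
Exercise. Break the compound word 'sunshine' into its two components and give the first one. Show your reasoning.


Split 'sunshine' into 'sun' + 'shine'. The first part is 'sun'.

sun


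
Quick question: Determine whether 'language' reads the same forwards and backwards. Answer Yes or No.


Forward: 'language'
Reversed: 'egaugnal'
They differ.

No


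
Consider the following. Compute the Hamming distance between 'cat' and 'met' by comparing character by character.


Alignment:
Position 1: 'c' vs 'm' = DIFFER
Position 2: 'a' vs 'e' = DIFFER
Position 3: 't' vs 't' = match
Total differences: 2

2


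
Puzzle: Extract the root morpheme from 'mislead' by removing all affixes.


Remove prefix 'mis' from 'mislead' to get root 'lead'.

lead


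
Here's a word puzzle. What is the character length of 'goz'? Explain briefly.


Spell out 'goz' and number each letter: g(1), o(2), z(3). Total: 3 letters.

3


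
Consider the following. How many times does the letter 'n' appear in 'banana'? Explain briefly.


Letter 'n' in 'banana': found at position(s) 3, 5 = 2 occurrence(s).

2


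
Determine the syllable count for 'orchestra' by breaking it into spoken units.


Break 'orchestra' into syllables: or-ches-tra -> or | ches | tra = 3 syllables

3 syllables


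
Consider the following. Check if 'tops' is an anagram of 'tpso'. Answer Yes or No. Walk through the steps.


Sorted letters of 'tops': 'opst'
Sorted letters of 'tpso': 'opst'
They match.

Yes


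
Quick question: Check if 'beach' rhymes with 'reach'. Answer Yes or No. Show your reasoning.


Rime (stressed vowel + following sounds) of 'beach': -each = /iːtʃ/
Rime of 'reach': -each = /iːtʃ/
/iːtʃ/ and /iːtʃ/ are the same ending sound, so the words rhyme.

Yes


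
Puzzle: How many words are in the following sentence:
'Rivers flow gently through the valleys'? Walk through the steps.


Split into words: Rivers | flow | gently | through | the | valleys = 6 words.

6


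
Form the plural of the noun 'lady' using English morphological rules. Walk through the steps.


Apply rule: Change -y to -ies (consonant + y). 'lady' becomes 'ladies'.

ladies


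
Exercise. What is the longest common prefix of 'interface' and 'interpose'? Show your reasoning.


Compare from the start: 5 characters match: 'inter'. Mismatch at position 6: 'f' vs 'p'.

inter


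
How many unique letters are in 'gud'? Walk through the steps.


Unique letters in 'gud': {d, g, u} = 3 distinct letters.

3


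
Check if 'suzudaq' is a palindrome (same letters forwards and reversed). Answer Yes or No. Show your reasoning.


Forward: 'suzudaq'
Reversed: 'qaduzus'
They differ.

No


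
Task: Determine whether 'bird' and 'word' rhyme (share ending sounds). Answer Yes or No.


Rime (stressed vowel + following sounds) of 'bird': -ird = /ɜːrd/
Rime of 'word': -ord = /ɜːrd/
/ɜːrd/ and /ɜːrd/ are the same ending sound, so the words rhyme.

Yes


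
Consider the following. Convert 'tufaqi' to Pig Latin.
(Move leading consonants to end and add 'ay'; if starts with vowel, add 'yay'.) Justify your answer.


'tufaqi': move consonant cluster 't' to end and add 'ay': 'ufaqitay'.

ufaqitay


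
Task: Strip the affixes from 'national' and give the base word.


Remove suffix '-al' from 'national' to get root 'nation'.

nation


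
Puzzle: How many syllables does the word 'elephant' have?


Break 'elephant' into syllables: el-e-phant -> el | e | phant = 3 syllables

3 syllables


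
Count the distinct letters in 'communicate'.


Unique letters in 'communicate': {a, c, e, i, m, n, o, t, u} = 9 distinct letters.

9


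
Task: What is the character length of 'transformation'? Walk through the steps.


Spell out 'transformation' and number each letter: t(1), r(2), a(3), n(4), s(5), f(6), o(7), r(8), m(9), a(10), t(11), i(12), o(13), n(14). Total: 14 letters.

14


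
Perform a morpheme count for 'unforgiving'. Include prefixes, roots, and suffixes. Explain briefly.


Decomposition: un- (prefix) + forgive (root) + -ing (suffix) = 3 morpheme(s)

3 morphemes


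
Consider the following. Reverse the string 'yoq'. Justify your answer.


Reverse 'yoq' character by character: 'qoy'.

qoy


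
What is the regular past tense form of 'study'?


Apply rule: Change -y to -ied. 'study' becomes 'studied'.

studied


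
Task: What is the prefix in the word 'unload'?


The word 'unload' = 'un' (prefix) + 'load' (root). The prefix is 'un'.

un


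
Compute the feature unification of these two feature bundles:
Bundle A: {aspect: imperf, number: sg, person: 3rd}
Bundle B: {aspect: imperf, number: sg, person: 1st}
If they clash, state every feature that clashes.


Compare features:
aspect: A=imperf vs B=imperf -> unified: imperf
number: A=sg vs B=sg -> unified: sg
person: A=3rd vs B=1st -> CLASH
Clash detected on feature 'person' (3rd vs 1st); unification fails.

CLASH on 'person' (3rd vs 1st)


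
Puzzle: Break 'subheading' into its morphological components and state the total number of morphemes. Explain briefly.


Step 1: Identify prefix: 'sub' (meaning: below)
Step 2: Identify root: 'head'
Step 3: Identify suffix(es): 'ing'
Decomposition: sub- (prefix: below) + head (root) + -ing (suffix: ongoing/result)
Total morphemes: 3

3 morphemes (sub- (prefix: below) + head (root) + -ing (suffix: ongoing/result))


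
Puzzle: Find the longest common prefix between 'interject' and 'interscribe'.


Compare from the start: 5 characters match: 'inter'. Mismatch at position 6: 'j' vs 's'.

inter


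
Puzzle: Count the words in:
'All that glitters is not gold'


Split into words: All | that | glitters | is | not | gold = 6 words.

6


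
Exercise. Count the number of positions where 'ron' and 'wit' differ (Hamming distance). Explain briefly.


Alignment:
Position 1: 'r' vs 'w' = DIFFER
Position 2: 'o' vs 'i' = DIFFER
Position 3: 'n' vs 't' = DIFFER
Total differences: 3

3


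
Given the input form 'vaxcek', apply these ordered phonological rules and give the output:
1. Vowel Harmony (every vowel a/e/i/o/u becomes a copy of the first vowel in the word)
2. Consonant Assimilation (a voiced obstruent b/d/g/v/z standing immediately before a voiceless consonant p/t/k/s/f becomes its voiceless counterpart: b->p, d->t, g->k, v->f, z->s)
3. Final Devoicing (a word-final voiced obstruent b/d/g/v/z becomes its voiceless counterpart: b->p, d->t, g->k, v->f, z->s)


Starting form: 'vaxcek'
Rule 1: Vowel Harmony: all vowels become 'a' (matching first vowel). 'vaxcek' -> 'vaxcak'
Rule 2: Consonant Assimilation: no voiced obstruent (b/d/g/v/z) stands immediately before a voiceless consonant (p/t/k/s/f). No change.
Rule 3: Final Devoicing: final consonant 'k' is not one of the voiced obstruents b/d/g/v/z. No change.
Final form: 'vaxcak'

vaxcak


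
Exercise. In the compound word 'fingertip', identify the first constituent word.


Split 'fingertip' into 'finger' + 'tip'. The first part is 'finger'.

finger


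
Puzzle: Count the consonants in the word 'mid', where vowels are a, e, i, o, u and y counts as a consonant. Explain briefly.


Consonants in 'mid': m, d = 2 consonants.

2


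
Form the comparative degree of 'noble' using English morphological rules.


Apply comparative formation (ends in e: add -r): 'noble' -> 'nobler'.

nobler


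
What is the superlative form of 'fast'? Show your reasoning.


Apply superlative formation (add -est): 'fast' -> 'fastest'.

fastest
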